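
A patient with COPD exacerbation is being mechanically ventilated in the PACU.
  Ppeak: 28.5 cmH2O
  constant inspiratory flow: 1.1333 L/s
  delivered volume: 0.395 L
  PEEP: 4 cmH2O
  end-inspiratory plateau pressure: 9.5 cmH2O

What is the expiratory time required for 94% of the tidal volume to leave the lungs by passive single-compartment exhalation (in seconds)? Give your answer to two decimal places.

R = (PIP − Pplat)/V̇ = (28.5 − 9.5) / 1.1333 = 19.0/1.1333 = 16.765 cmH2O·s/L.
C = Vt/(Pplat − PEEP) = 395.0 / (9.5 − 4) = 395.0/5.5 = 71.818 mL/cmH2O.
τ = R × C = 16.765 × 0.07182 L/cmH2O = 1.204 s.
t = −τ·ln(1 − 0.94) = −1.204·ln(0.06) = 3.387 s.

3.39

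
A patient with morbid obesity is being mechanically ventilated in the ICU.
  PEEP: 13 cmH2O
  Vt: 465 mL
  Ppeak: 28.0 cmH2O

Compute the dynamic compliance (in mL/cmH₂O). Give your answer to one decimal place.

31.0

Dynamic compliance = Vt / (PIP − PEEP) = 465 / (28.0 − 13) = 465 / 15.0 = 31.0 mL/cmH2O.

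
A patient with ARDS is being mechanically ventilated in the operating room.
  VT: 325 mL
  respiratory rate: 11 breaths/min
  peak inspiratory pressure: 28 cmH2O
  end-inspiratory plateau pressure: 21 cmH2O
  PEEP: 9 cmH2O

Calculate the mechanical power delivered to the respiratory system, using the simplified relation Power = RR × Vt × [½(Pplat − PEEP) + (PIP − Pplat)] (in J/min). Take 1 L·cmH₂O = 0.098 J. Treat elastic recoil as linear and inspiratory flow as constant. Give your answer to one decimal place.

Per-breath work = Vt × [½(Pplat−PEEP) + (PIP−Pplat)] = 0.325 × [0.5×12.0 + 7.0] = 0.325 × 13.0 = 4.225 L·cmH2O.
Power = 11 × 4.225 = 46.475 L·cmH2O/min.
× 0.098 J/(L·cmH2O) → 4.555 J/min.

4.6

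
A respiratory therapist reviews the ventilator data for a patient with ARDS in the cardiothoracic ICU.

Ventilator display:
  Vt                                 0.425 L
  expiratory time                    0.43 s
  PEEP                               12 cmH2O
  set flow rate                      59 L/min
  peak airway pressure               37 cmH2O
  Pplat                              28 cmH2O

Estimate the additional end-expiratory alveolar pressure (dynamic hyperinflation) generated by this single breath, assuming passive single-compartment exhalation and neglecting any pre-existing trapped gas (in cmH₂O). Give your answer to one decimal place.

Flow: 59 L/min ÷ 60 = 0.9833 L/s.
R = (PIP − Pplat)/V̇ = (37 − 28) / 0.9833 = 9.0/0.9833 = 9.153 cmH2O·s/L.
C = Vt/(Pplat − PEEP) = 425.0 / (28 − 12) = 425.0/16.0 = 26.563 mL/cmH2O.
τ = R × C = 9.153 × 0.02656 L/cmH2O = 0.2431 s.
Fraction remaining = e^(−Te/τ) = e^(−0.43/0.2431) = 0.1705; trapped volume = 425.0 × 0.1705 = 72.463 mL.
Additional alveolar pressure from trapping ≈ V_trapped / C = 72.463 / 26.563 = 2.728 cmH2O.

2.7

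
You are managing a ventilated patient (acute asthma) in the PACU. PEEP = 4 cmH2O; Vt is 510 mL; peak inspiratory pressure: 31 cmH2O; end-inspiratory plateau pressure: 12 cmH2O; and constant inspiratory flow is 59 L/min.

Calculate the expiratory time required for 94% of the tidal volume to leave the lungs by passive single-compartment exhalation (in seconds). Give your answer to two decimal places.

3.47

Flow: 59 L/min ÷ 60 = 0.9833 L/s.
R = (PIP − Pplat)/V̇ = (31 − 12) / 0.9833 = 19.0/0.9833 = 19.323 cmH2O·s/L.
C = Vt/(Pplat − PEEP) = 510.0 / (12 − 4) = 510.0/8.0 = 63.75 mL/cmH2O.
τ = R × C = 19.323 × 0.06375 L/cmH2O = 1.232 s.
t = −τ·ln(1 − 0.94) = −1.232·ln(0.06) = 3.466 s.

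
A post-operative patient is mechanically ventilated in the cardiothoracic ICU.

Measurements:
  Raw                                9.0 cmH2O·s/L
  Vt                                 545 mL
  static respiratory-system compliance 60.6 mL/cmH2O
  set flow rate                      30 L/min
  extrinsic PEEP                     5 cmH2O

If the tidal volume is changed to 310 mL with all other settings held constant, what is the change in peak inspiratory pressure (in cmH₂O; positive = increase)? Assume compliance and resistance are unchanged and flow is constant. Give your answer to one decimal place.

PIP = Vt/C + R·V̇ + PEEP (constant-flow equation of motion).
Only the elastic term changes: ΔPIP = ΔVt / C = (310 − 545) / 60.6 = -3.878 cmH2O.

-3.9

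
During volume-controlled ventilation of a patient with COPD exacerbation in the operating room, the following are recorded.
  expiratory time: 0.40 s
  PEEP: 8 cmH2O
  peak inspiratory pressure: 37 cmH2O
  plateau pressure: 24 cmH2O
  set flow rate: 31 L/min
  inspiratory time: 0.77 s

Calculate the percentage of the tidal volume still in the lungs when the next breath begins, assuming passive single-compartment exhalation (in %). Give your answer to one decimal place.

52.8

Flow: 31 L/min ÷ 60 = 0.5167 L/s.
Vt = flow × Ti = 0.5167 L/s × 0.77 s × 1000 mL/L = 397.86 mL.
R = (PIP − Pplat)/V̇ = (37 − 24) / 0.5167 = 13.0/0.5167 = 25.16 cmH2O·s/L.
C = Vt/(Pplat − PEEP) = 397.86 / (24 − 8) = 397.86/16.0 = 24.866 mL/cmH2O.
τ = R × C = 25.16 × 0.02487 L/cmH2O = 0.6257 s.
Fraction remaining at end-expiration = e^(−Te/τ) = e^(−0.40/0.6257) = 0.5277 → 52.77%.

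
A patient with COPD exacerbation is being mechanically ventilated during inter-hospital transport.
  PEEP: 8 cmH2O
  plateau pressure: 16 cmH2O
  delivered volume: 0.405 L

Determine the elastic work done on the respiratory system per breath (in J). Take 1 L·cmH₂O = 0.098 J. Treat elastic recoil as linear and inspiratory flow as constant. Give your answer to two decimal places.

0.16

Elastic work ≈ ½ × (Pplat − PEEP) × Vt = 0.5 × (16 − 8) × 0.405 L = 0.5 × 8.0 × 0.405 = 1.62 L·cmH2O.
× 0.098 J/(L·cmH2O) → 0.1588 J.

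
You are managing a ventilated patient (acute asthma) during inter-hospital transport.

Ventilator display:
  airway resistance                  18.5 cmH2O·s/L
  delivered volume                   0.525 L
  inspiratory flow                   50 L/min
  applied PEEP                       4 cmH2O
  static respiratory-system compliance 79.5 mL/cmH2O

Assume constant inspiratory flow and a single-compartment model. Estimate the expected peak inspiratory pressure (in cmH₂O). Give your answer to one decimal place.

26.0

Flow: 50 L/min ÷ 60 = 0.8333 L/s.
Equation of motion (constant flow): PIP = Vt/C + R·V̇ + PEEP.
PIP = 525/79.5 + 18.5×0.8333 + 4 = 6.604 + 15.416 + 4 = 26.02 cmH2O.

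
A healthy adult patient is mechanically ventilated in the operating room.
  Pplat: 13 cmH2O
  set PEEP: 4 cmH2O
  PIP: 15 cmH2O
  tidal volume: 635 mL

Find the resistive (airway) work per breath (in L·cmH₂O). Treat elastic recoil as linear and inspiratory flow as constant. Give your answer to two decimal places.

With constant inspiratory flow the resistive pressure is constant at PIP − Pplat = 15 − 13 = 2.0 cmH2O, so resistive work = 2.0 × 0.635 = 1.27 L·cmH2O.

1.27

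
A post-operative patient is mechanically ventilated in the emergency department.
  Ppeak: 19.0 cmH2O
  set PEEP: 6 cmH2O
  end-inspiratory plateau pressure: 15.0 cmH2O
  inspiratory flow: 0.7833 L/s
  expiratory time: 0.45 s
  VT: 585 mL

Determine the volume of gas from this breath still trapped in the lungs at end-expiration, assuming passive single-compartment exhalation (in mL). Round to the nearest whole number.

151

R = (PIP − Pplat)/V̇ = (19.0 − 15.0) / 0.7833 = 4.0/0.7833 = 5.107 cmH2O·s/L.
C = Vt/(Pplat − PEEP) = 585.0 / (15.0 − 6) = 585.0/9.0 = 65.0 mL/cmH2O.
τ = R × C = 5.107 × 0.065 L/cmH2O = 0.332 s.
Fraction remaining = e^(−Te/τ) = e^(−0.45/0.332) = 0.2578.
Trapped volume = 585.0 × 0.2578 = 150.81 mL.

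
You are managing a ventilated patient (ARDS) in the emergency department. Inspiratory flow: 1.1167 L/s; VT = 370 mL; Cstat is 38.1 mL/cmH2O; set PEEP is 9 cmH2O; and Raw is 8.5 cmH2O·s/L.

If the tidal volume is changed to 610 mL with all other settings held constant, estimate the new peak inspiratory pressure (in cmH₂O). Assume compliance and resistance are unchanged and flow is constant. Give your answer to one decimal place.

34.5

PIP = Vt/C + R·V̇ + PEEP (constant-flow equation of motion).
Only the elastic term changes: ΔPIP = ΔVt / C = (610 − 370) / 38.1 = 6.299 cmH2O.
Original PIP = 370/38.1 + 8.5×1.1167 + 9 = 28.203 cmH2O; new PIP = 28.203 + (6.299) = 34.502 cmH2O.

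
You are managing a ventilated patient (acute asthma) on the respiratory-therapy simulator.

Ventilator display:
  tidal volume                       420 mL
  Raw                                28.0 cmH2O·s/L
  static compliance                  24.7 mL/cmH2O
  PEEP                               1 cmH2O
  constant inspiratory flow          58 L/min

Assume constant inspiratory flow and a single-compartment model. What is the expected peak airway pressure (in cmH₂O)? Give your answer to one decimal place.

Flow: 58 L/min ÷ 60 = 0.9667 L/s.
Equation of motion (constant flow): PIP = Vt/C + R·V̇ + PEEP.
PIP = 420/24.7 + 28.0×0.9667 + 1 = 17.004 + 27.068 + 1 = 45.072 cmH2O.

45.1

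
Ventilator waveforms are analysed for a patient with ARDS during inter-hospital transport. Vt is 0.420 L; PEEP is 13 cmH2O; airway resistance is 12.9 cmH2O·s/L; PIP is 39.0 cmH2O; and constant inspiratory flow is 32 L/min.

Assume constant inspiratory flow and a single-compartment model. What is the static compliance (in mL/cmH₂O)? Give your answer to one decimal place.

22.0

Flow: 32 L/min ÷ 60 = 0.5333 L/s.
Equation of motion (constant flow): PIP = Vt/C + R·V̇ + PEEP.
Vt/C = PIP − R·V̇ − PEEP = 39.0 − 12.9×0.5333 − 13 = 39.0 − 6.88 − 13 = 19.12 cmH2O.
C = Vt / 19.12 = 420 / 19.12 = 21.967 mL/cmH2O.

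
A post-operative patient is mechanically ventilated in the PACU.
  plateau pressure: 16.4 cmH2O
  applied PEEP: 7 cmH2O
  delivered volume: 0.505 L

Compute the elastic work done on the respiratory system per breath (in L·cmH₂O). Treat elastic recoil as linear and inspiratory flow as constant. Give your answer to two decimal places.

2.37

Elastic work ≈ ½ × (Pplat − PEEP) × Vt = 0.5 × (16.4 − 7) × 0.505 L = 0.5 × 9.4 × 0.505 = 2.374 L·cmH2O.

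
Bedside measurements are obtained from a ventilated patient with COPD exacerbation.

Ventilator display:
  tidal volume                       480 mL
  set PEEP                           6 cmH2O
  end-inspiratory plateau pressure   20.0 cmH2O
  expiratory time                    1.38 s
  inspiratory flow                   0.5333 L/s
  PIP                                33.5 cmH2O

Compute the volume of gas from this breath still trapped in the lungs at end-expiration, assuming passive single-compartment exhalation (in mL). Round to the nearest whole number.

98

R = (PIP − Pplat)/V̇ = (33.5 − 20.0) / 0.5333 = 13.5/0.5333 = 25.314 cmH2O·s/L.
C = Vt/(Pplat − PEEP) = 480.0 / (20.0 − 6) = 480.0/14.0 = 34.286 mL/cmH2O.
τ = R × C = 25.314 × 0.03429 L/cmH2O = 0.868 s.
Fraction remaining = e^(−Te/τ) = e^(−1.38/0.868) = 0.204.
Trapped volume = 480.0 × 0.204 = 97.92 mL.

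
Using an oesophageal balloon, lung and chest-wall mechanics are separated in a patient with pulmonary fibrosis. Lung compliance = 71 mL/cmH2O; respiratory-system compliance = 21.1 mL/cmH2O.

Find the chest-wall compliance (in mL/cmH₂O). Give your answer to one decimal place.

1/Ccw = 1/Crs − 1/CL.
1/Ccw = 1/21.1 − 1/71 = 0.03331.
Ccw = 30.021 mL/cmH2O.

30.0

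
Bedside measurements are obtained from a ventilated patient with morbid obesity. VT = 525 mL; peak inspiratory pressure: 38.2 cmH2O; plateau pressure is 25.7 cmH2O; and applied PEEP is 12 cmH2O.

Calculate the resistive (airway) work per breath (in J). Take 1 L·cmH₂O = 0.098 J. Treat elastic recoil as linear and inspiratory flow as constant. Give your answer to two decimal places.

With constant inspiratory flow the resistive pressure is constant at PIP − Pplat = 38.2 − 25.7 = 12.5 cmH2O, so resistive work = 12.5 × 0.525 = 6.563 L·cmH2O.
× 0.098 J/(L·cmH2O) → 0.6432 J.

0.64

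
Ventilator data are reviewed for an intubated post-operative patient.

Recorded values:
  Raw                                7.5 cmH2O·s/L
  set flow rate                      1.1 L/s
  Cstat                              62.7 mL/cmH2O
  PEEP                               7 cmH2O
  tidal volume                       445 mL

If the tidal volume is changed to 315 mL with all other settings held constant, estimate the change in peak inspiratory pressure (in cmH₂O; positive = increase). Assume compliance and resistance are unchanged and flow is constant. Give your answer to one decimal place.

PIP = Vt/C + R·V̇ + PEEP (constant-flow equation of motion).
Only the elastic term changes: ΔPIP = ΔVt / C = (315 − 445) / 62.7 = -2.073 cmH2O.

-2.1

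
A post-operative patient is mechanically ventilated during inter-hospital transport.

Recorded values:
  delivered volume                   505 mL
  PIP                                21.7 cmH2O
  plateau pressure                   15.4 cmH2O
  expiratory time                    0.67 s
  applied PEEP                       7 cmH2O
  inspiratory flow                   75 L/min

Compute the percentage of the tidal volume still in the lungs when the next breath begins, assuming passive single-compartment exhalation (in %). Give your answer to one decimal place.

Flow: 75 L/min ÷ 60 = 1.25 L/s.
R = (PIP − Pplat)/V̇ = (21.7 − 15.4) / 1.25 = 6.3/1.25 = 5.04 cmH2O·s/L.
C = Vt/(Pplat − PEEP) = 505.0 / (15.4 − 7) = 505.0/8.4 = 60.119 mL/cmH2O.
τ = R × C = 5.04 × 0.06012 L/cmH2O = 0.303 s.
Fraction remaining at end-expiration = e^(−Te/τ) = e^(−0.67/0.303) = 0.1096 → 10.96%.

11.0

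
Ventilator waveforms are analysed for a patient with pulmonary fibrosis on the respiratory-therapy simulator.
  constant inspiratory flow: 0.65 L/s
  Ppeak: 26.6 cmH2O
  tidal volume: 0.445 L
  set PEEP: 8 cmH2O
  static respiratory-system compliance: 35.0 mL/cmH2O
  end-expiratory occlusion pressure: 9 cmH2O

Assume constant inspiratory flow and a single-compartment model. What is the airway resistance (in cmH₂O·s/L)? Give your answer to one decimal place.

Total PEEP = 9 cmH2O (set 8 + intrinsic 1); this is the baseline alveolar pressure.
Equation of motion (constant flow): PIP = Vt/C + R·V̇ + PEEP.
R·V̇ = PIP − Vt/C − PEEP = 26.6 − 445/35.0 − 9 = 26.6 − 12.714 − 9 = 4.886 cmH2O.
R = 4.886 / 0.65 = 7.517 cmH2O·s/L.

7.5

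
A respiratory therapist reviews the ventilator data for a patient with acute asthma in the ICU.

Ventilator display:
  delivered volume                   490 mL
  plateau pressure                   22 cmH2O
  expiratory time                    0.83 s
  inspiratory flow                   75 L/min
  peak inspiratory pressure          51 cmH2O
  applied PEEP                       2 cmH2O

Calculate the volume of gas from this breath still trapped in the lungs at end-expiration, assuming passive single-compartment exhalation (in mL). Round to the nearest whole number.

Flow: 75 L/min ÷ 60 = 1.25 L/s.
R = (PIP − Pplat)/V̇ = (51 − 22) / 1.25 = 29.0/1.25 = 23.2 cmH2O·s/L.
C = Vt/(Pplat − PEEP) = 490.0 / (22 − 2) = 490.0/20.0 = 24.5 mL/cmH2O.
τ = R × C = 23.2 × 0.0245 L/cmH2O = 0.5684 s.
Fraction remaining = e^(−Te/τ) = e^(−0.83/0.5684) = 0.2322.
Trapped volume = 490.0 × 0.2322 = 113.78 mL.

114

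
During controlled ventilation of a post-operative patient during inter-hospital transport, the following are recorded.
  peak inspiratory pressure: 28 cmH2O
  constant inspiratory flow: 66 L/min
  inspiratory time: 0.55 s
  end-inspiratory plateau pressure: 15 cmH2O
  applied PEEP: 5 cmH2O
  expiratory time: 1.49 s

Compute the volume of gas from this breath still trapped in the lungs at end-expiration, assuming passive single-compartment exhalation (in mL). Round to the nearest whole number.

75

Flow: 66 L/min ÷ 60 = 1.1 L/s.
Vt = flow × Ti = 1.1 L/s × 0.55 s × 1000 mL/L = 605.0 mL.
R = (PIP − Pplat)/V̇ = (28 − 15) / 1.1 = 13.0/1.1 = 11.818 cmH2O·s/L.
C = Vt/(Pplat − PEEP) = 605.0 / (15 − 5) = 605.0/10.0 = 60.5 mL/cmH2O.
τ = R × C = 11.818 × 0.0605 L/cmH2O = 0.715 s.
Fraction remaining = e^(−Te/τ) = e^(−1.49/0.715) = 0.1244.
Trapped volume = 605.0 × 0.1244 = 75.262 mL.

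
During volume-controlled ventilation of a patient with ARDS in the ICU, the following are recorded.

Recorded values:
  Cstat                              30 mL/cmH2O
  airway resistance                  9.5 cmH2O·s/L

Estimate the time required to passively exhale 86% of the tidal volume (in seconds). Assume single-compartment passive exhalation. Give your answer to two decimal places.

τ = R × C = 9.5 × 30 mL/cmH2O = 9.5 × 0.030 L/cmH2O = 0.285 s.
Exhaled fraction f = 1 − e^(−t/τ) → t = −τ·ln(1 − f) = −0.285·ln(0.14) = 0.5603 s.

0.56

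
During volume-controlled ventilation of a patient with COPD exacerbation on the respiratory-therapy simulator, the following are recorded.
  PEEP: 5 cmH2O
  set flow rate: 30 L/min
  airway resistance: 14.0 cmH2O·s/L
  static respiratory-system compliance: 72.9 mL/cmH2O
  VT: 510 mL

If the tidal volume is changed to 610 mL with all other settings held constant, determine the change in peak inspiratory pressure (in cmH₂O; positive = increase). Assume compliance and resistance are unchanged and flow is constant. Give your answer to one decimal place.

PIP = Vt/C + R·V̇ + PEEP (constant-flow equation of motion).
Only the elastic term changes: ΔPIP = ΔVt / C = (610 − 510) / 72.9 = 1.372 cmH2O.

1.4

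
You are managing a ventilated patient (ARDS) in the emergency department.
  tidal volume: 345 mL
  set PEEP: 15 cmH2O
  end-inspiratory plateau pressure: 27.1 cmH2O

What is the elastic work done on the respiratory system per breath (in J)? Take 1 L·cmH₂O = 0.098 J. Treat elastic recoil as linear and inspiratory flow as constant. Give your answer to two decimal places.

Elastic work ≈ ½ × (Pplat − PEEP) × Vt = 0.5 × (27.1 − 15) × 0.345 L = 0.5 × 12.1 × 0.345 = 2.087 L·cmH2O.
× 0.098 J/(L·cmH2O) → 0.2045 J.

0.20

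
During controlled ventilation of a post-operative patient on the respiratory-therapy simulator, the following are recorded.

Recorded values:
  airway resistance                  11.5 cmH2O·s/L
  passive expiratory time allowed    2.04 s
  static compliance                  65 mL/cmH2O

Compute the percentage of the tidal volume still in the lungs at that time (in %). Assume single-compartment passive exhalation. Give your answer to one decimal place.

τ = R × C = 11.5 × 65 mL/cmH2O = 11.5 × 0.065 L/cmH2O = 0.7475 s.
Passive exhalation: V(t)/V₀ = e^(−t/τ) = e^(−2.04/0.7475) = 0.06528.
Fraction remaining = 0.06528 → 6.528%.

6.5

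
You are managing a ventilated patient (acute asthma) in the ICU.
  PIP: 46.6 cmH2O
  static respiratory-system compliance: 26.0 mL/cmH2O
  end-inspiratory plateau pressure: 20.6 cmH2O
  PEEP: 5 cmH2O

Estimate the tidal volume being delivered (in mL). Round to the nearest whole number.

406

Vt = Cstat × (Pplat − PEEP) = 26.0 × (20.6 − 5) = 26.0 × 15.6 = 405.6 mL.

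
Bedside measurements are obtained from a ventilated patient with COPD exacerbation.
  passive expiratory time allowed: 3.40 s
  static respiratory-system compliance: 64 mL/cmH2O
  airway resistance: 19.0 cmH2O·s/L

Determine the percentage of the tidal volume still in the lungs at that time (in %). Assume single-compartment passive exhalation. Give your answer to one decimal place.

τ = R × C = 19.0 × 64 mL/cmH2O = 19.0 × 0.064 L/cmH2O = 1.216 s.
Passive exhalation: V(t)/V₀ = e^(−t/τ) = e^(−3.40/1.216) = 0.06105.
Fraction remaining = 0.06105 → 6.105%.

6.1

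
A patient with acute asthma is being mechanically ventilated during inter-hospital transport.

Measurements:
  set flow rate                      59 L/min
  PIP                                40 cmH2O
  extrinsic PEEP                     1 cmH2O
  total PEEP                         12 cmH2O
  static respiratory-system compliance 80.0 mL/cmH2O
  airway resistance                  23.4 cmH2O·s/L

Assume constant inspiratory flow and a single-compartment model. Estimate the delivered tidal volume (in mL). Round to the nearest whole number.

Flow: 59 L/min ÷ 60 = 0.9833 L/s.
Total PEEP = 12 cmH2O (set 1 + intrinsic 11); this is the baseline alveolar pressure.
Equation of motion (constant flow): PIP = Vt/C + R·V̇ + PEEP.
Vt/C = PIP − R·V̇ − PEEP = 40 − 23.009 − 12 = 4.991 cmH2O.
Vt = C × 4.991 = 80.0 × 4.991 = 399.28 mL.

399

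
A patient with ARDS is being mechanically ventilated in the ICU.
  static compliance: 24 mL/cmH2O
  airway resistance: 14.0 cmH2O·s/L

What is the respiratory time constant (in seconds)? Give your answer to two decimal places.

0.34

τ = R × C = 14.0 × 24 mL/cmH2O = 14.0 × 0.024 L/cmH2O = 0.336 s.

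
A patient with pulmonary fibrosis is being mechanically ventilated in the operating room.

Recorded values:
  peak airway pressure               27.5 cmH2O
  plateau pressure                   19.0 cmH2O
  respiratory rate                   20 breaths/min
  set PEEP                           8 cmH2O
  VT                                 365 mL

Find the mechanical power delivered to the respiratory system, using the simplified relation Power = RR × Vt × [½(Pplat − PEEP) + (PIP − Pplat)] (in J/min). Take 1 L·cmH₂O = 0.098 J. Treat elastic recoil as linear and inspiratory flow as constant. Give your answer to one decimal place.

10.0

Per-breath work = Vt × [½(Pplat−PEEP) + (PIP−Pplat)] = 0.365 × [0.5×11.0 + 8.5] = 0.365 × 14.0 = 5.11 L·cmH2O.
Power = 20 × 5.11 = 102.2 L·cmH2O/min.
× 0.098 J/(L·cmH2O) → 10.016 J/min.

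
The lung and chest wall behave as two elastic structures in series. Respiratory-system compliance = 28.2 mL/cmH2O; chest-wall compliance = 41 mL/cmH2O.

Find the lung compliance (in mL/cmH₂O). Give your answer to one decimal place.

1/CL = 1/Crs − 1/Ccw.
1/CL = 1/28.2 − 1/41 = 0.01107.
CL = 90.334 mL/cmH2O.

90.3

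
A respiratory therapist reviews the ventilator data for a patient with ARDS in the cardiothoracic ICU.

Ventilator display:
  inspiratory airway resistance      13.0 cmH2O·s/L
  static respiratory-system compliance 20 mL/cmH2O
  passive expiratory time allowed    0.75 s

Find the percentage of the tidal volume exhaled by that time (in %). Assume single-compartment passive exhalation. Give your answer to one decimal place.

94.4

τ = R × C = 13.0 × 20 mL/cmH2O = 13.0 × 0.020 L/cmH2O = 0.26 s.
Passive exhalation: V(t)/V₀ = e^(−t/τ) = e^(−0.75/0.26) = 0.05588.
Fraction exhaled = 1 − 0.05588 = 0.9441 → 94.41%.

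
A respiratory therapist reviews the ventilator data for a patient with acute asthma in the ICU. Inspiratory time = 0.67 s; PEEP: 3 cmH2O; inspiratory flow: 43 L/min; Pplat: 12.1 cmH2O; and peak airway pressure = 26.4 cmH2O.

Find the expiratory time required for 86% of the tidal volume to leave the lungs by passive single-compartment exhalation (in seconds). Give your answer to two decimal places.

Flow: 43 L/min ÷ 60 = 0.7167 L/s.
Vt = flow × Ti = 0.7167 L/s × 0.67 s × 1000 mL/L = 480.19 mL.
R = (PIP − Pplat)/V̇ = (26.4 − 12.1) / 0.7167 = 14.3/0.7167 = 19.953 cmH2O·s/L.
C = Vt/(Pplat − PEEP) = 480.19 / (12.1 − 3) = 480.19/9.1 = 52.768 mL/cmH2O.
τ = R × C = 19.953 × 0.05277 L/cmH2O = 1.053 s.
t = −τ·ln(1 − 0.86) = −1.053·ln(0.14) = 2.07 s.

2.07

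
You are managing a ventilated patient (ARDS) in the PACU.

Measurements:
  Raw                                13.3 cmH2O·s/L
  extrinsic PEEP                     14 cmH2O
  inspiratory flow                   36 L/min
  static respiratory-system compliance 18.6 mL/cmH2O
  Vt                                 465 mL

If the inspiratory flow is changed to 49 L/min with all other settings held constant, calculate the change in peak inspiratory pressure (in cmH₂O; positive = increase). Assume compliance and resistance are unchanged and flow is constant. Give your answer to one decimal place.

2.9

Flow: 36 L/min ÷ 60 = 0.6 L/s.
New flow: 49 L/min ÷ 60 = 0.8167 L/s.
PIP = Vt/C + R·V̇ + PEEP (constant-flow equation of motion).
Only the resistive term changes: ΔPIP = R × ΔV̇ = 13.3 × (0.8167 − 0.6) = 13.3 × 0.2167 = 2.882 cmH2O.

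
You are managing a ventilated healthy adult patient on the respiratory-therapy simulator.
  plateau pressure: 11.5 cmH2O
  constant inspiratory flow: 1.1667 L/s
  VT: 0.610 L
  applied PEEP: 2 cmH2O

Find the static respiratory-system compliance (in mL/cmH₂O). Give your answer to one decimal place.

Cstat = Vt / (Pplat − PEEP) = 610 / (11.5 − 2) = 610 / 9.5 = 64.211 mL/cmH2O.

64.2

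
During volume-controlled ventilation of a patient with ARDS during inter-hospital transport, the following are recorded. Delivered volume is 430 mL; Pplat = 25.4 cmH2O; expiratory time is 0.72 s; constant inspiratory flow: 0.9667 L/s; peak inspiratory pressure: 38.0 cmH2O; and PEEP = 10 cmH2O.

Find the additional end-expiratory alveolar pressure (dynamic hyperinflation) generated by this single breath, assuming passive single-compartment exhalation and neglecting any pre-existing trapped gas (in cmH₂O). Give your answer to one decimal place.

2.1

R = (PIP − Pplat)/V̇ = (38.0 − 25.4) / 0.9667 = 12.6/0.9667 = 13.034 cmH2O·s/L.
C = Vt/(Pplat − PEEP) = 430.0 / (25.4 − 10) = 430.0/15.4 = 27.922 mL/cmH2O.
τ = R × C = 13.034 × 0.02792 L/cmH2O = 0.3639 s.
Fraction remaining = e^(−Te/τ) = e^(−0.72/0.3639) = 0.1383; trapped volume = 430.0 × 0.1383 = 59.469 mL.
Additional alveolar pressure from trapping ≈ V_trapped / C = 59.469 / 27.922 = 2.13 cmH2O.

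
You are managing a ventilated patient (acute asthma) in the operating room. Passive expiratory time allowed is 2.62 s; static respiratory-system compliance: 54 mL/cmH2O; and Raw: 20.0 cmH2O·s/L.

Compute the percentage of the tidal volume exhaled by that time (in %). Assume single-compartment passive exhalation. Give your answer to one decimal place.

91.2

τ = R × C = 20.0 × 54 mL/cmH2O = 20.0 × 0.054 L/cmH2O = 1.08 s.
Passive exhalation: V(t)/V₀ = e^(−t/τ) = e^(−2.62/1.08) = 0.0884.
Fraction exhaled = 1 − 0.0884 = 0.9116 → 91.16%.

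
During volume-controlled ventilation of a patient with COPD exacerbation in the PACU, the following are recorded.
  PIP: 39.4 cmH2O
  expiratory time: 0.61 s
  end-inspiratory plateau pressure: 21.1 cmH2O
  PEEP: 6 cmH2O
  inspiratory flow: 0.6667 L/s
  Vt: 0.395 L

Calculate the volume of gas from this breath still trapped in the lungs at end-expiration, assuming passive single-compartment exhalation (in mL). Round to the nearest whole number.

169

R = (PIP − Pplat)/V̇ = (39.4 − 21.1) / 0.6667 = 18.3/0.6667 = 27.449 cmH2O·s/L.
C = Vt/(Pplat − PEEP) = 395.0 / (21.1 − 6) = 395.0/15.1 = 26.159 mL/cmH2O.
τ = R × C = 27.449 × 0.02616 L/cmH2O = 0.7181 s.
Fraction remaining = e^(−Te/τ) = e^(−0.61/0.7181) = 0.4276.
Trapped volume = 395.0 × 0.4276 = 168.9 mL.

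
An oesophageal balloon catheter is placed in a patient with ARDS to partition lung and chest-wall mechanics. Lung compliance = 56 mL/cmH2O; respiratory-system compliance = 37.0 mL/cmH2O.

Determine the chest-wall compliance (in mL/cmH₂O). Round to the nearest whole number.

109

1/Ccw = 1/Crs − 1/CL.
1/Ccw = 1/37.0 − 1/56 = 0.00917.
Ccw = 109.05 mL/cmH2O.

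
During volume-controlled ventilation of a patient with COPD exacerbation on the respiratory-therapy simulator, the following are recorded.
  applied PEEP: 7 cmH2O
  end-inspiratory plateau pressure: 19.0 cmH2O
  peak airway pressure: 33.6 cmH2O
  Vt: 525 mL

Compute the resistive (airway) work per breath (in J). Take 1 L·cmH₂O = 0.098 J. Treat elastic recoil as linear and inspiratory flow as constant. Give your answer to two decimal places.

With constant inspiratory flow the resistive pressure is constant at PIP − Pplat = 33.6 − 19.0 = 14.6 cmH2O, so resistive work = 14.6 × 0.525 = 7.665 L·cmH2O.
× 0.098 J/(L·cmH2O) → 0.7512 J.

0.75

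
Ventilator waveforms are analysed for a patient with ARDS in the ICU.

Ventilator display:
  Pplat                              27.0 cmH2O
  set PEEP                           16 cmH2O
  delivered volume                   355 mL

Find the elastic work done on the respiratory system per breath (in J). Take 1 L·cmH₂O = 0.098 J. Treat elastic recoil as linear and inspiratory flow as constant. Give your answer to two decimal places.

0.19

Elastic work ≈ ½ × (Pplat − PEEP) × Vt = 0.5 × (27.0 − 16) × 0.355 L = 0.5 × 11.0 × 0.355 = 1.953 L·cmH2O.
× 0.098 J/(L·cmH2O) → 0.1914 J.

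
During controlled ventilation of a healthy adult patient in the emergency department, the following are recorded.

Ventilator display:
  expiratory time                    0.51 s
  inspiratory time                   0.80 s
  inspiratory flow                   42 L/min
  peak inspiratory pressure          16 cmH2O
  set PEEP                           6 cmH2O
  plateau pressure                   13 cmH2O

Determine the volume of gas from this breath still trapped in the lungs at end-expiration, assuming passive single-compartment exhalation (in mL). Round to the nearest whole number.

Flow: 42 L/min ÷ 60 = 0.7 L/s.
Vt = flow × Ti = 0.7 L/s × 0.80 s × 1000 mL/L = 560.0 mL.
R = (PIP − Pplat)/V̇ = (16 − 13) / 0.7 = 3.0/0.7 = 4.286 cmH2O·s/L.
C = Vt/(Pplat − PEEP) = 560.0 / (13 − 6) = 560.0/7.0 = 80.0 mL/cmH2O.
τ = R × C = 4.286 × 0.08 L/cmH2O = 0.3429 s.
Fraction remaining = e^(−Te/τ) = e^(−0.51/0.3429) = 0.226.
Trapped volume = 560.0 × 0.226 = 126.56 mL.

127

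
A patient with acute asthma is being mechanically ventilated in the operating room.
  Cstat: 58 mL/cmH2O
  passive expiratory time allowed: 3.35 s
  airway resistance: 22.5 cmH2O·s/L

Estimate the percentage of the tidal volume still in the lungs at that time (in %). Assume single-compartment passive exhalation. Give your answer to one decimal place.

τ = R × C = 22.5 × 58 mL/cmH2O = 22.5 × 0.058 L/cmH2O = 1.305 s.
Passive exhalation: V(t)/V₀ = e^(−t/τ) = e^(−3.35/1.305) = 0.07676.
Fraction remaining = 0.07676 → 7.676%.

7.7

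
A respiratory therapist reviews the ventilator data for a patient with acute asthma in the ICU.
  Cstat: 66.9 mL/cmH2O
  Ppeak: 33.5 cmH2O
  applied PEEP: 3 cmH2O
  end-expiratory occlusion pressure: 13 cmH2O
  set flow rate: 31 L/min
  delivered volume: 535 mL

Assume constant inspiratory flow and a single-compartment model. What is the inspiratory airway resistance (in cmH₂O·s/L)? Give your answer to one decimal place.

24.2

Flow: 31 L/min ÷ 60 = 0.5167 L/s.
Total PEEP = 13 cmH2O (set 3 + intrinsic 10); this is the baseline alveolar pressure.
Equation of motion (constant flow): PIP = Vt/C + R·V̇ + PEEP.
R·V̇ = PIP − Vt/C − PEEP = 33.5 − 535/66.9 − 13 = 33.5 − 7.997 − 13 = 12.503 cmH2O.
R = 12.503 / 0.5167 = 24.198 cmH2O·s/L.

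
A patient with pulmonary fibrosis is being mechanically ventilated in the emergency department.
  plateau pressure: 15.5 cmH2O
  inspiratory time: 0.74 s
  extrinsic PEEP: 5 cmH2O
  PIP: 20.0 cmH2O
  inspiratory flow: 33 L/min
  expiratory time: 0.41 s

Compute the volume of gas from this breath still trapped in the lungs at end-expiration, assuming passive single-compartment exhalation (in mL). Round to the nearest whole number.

Flow: 33 L/min ÷ 60 = 0.55 L/s.
Vt = flow × Ti = 0.55 L/s × 0.74 s × 1000 mL/L = 407.0 mL.
R = (PIP − Pplat)/V̇ = (20.0 − 15.5) / 0.55 = 4.5/0.55 = 8.182 cmH2O·s/L.
C = Vt/(Pplat − PEEP) = 407.0 / (15.5 − 5) = 407.0/10.5 = 38.762 mL/cmH2O.
τ = R × C = 8.182 × 0.03876 L/cmH2O = 0.3171 s.
Fraction remaining = e^(−Te/τ) = e^(−0.41/0.3171) = 0.2745.
Trapped volume = 407.0 × 0.2745 = 111.72 mL.

112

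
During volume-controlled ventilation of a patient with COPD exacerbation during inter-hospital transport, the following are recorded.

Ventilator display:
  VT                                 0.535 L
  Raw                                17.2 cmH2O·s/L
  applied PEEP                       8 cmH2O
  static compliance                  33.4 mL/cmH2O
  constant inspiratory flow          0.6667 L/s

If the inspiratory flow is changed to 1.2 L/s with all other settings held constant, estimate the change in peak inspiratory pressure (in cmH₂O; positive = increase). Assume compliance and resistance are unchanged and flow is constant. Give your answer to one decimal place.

PIP = Vt/C + R·V̇ + PEEP (constant-flow equation of motion).
Only the resistive term changes: ΔPIP = R × ΔV̇ = 17.2 × (1.2 − 0.6667) = 17.2 × 0.5333 = 9.173 cmH2O.

9.2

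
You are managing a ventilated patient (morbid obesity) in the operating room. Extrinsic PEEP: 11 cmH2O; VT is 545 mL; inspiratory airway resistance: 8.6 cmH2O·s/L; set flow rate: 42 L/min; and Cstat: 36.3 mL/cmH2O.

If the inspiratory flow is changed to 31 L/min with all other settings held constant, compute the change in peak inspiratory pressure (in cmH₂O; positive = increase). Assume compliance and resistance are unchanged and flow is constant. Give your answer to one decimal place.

-1.6

Flow: 42 L/min ÷ 60 = 0.7 L/s.
New flow: 31 L/min ÷ 60 = 0.5167 L/s.
PIP = Vt/C + R·V̇ + PEEP (constant-flow equation of motion).
Only the resistive term changes: ΔPIP = R × ΔV̇ = 8.6 × (0.5167 − 0.7) = 8.6 × -0.1833 = -1.576 cmH2O.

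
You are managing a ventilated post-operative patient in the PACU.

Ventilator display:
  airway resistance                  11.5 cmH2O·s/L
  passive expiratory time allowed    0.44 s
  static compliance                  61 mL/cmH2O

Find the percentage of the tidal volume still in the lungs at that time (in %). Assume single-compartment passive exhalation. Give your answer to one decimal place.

τ = R × C = 11.5 × 61 mL/cmH2O = 11.5 × 0.061 L/cmH2O = 0.7015 s.
Passive exhalation: V(t)/V₀ = e^(−t/τ) = e^(−0.44/0.7015) = 0.5341.
Fraction remaining = 0.5341 → 53.41%.

53.4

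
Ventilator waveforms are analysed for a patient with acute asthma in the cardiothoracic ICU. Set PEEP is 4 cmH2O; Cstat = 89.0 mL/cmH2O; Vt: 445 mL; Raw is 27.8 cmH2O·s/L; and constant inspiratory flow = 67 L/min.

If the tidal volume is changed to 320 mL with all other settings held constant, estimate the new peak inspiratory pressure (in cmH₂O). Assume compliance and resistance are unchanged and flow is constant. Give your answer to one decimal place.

Flow: 67 L/min ÷ 60 = 1.1167 L/s.
PIP = Vt/C + R·V̇ + PEEP (constant-flow equation of motion).
Only the elastic term changes: ΔPIP = ΔVt / C = (320 − 445) / 89.0 = -1.404 cmH2O.
Original PIP = 445/89.0 + 27.8×1.1167 + 4 = 40.044 cmH2O; new PIP = 40.044 + (-1.404) = 38.64 cmH2O.

38.6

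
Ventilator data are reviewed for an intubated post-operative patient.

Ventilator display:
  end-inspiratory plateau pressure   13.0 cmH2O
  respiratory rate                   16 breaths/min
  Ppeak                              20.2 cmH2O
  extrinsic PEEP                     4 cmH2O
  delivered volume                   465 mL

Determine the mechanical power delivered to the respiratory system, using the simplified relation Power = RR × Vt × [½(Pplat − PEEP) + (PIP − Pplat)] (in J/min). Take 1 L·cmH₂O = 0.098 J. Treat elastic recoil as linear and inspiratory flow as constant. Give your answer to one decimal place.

Per-breath work = Vt × [½(Pplat−PEEP) + (PIP−Pplat)] = 0.465 × [0.5×9.0 + 7.2] = 0.465 × 11.7 = 5.441 L·cmH2O.
Power = 16 × 5.441 = 87.056 L·cmH2O/min.
× 0.098 J/(L·cmH2O) → 8.531 J/min.

8.5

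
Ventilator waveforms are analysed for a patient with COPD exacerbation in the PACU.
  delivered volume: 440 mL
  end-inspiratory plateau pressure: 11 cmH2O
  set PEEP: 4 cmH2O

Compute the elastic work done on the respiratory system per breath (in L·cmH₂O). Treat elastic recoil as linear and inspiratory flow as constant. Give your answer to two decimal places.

1.54

Elastic work ≈ ½ × (Pplat − PEEP) × Vt = 0.5 × (11 − 4) × 0.440 L = 0.5 × 7.0 × 0.440 = 1.54 L·cmH2O.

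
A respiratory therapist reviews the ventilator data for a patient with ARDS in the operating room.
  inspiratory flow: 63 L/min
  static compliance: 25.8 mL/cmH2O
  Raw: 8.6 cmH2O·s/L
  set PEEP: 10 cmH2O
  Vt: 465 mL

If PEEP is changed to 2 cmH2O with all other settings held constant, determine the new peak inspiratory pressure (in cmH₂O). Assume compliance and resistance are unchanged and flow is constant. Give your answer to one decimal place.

29.1

Flow: 63 L/min ÷ 60 = 1.05 L/s.
PIP = Vt/C + R·V̇ + PEEP (constant-flow equation of motion).
Only the baseline term changes: ΔPIP = ΔPEEP = 2 − 10 = -8.0 cmH2O.
Original PIP = 465/25.8 + 8.6×1.05 + 10 = 37.053 cmH2O; new PIP = 37.053 + (-8.0) = 29.053 cmH2O.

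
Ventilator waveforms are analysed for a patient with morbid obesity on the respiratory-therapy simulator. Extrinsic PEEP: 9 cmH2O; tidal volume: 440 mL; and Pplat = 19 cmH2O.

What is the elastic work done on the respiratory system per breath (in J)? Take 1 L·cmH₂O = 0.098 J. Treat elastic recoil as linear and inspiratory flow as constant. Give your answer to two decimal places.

0.22

Elastic work ≈ ½ × (Pplat − PEEP) × Vt = 0.5 × (19 − 9) × 0.440 L = 0.5 × 10.0 × 0.440 = 2.2 L·cmH2O.
× 0.098 J/(L·cmH2O) → 0.2156 J.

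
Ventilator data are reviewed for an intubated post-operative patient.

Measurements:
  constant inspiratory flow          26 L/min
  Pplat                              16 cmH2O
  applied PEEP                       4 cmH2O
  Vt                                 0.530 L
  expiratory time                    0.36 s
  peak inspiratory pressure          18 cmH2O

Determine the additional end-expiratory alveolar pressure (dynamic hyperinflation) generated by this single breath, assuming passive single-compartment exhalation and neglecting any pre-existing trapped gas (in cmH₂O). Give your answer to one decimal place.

Flow: 26 L/min ÷ 60 = 0.4333 L/s.
R = (PIP − Pplat)/V̇ = (18 − 16) / 0.4333 = 2.0/0.4333 = 4.616 cmH2O·s/L.
C = Vt/(Pplat − PEEP) = 530.0 / (16 − 4) = 530.0/12.0 = 44.167 mL/cmH2O.
τ = R × C = 4.616 × 0.04417 L/cmH2O = 0.2039 s.
Fraction remaining = e^(−Te/τ) = e^(−0.36/0.2039) = 0.1711; trapped volume = 530.0 × 0.1711 = 90.683 mL.
Additional alveolar pressure from trapping ≈ V_trapped / C = 90.683 / 44.167 = 2.053 cmH2O.

2.1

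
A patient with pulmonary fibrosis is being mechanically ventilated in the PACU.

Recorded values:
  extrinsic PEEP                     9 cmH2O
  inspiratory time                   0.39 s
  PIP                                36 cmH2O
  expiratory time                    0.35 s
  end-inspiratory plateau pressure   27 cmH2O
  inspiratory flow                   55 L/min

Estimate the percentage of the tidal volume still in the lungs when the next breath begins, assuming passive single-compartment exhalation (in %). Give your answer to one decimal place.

16.6

Flow: 55 L/min ÷ 60 = 0.9167 L/s.
Vt = flow × Ti = 0.9167 L/s × 0.39 s × 1000 mL/L = 357.51 mL.
R = (PIP − Pplat)/V̇ = (36 − 27) / 0.9167 = 9.0/0.9167 = 9.818 cmH2O·s/L.
C = Vt/(Pplat − PEEP) = 357.51 / (27 − 9) = 357.51/18.0 = 19.862 mL/cmH2O.
τ = R × C = 9.818 × 0.01986 L/cmH2O = 0.195 s.
Fraction remaining at end-expiration = e^(−Te/τ) = e^(−0.35/0.195) = 0.1661 → 16.61%.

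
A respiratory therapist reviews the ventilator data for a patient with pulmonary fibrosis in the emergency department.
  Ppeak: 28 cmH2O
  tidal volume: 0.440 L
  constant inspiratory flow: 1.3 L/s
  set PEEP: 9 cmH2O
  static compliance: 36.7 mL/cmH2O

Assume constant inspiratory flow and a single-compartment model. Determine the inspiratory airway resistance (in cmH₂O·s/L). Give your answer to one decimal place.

5.4

Equation of motion (constant flow): PIP = Vt/C + R·V̇ + PEEP.
R·V̇ = PIP − Vt/C − PEEP = 28 − 440/36.7 − 9 = 28 − 11.989 − 9 = 7.011 cmH2O.
R = 7.011 / 1.3 = 5.393 cmH2O·s/L.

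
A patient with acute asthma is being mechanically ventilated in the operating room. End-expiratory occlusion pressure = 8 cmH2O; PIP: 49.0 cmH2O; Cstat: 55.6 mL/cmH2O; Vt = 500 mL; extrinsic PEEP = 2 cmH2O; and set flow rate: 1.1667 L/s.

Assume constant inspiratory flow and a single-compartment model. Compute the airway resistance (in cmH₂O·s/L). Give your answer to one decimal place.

Total PEEP = 8 cmH2O (set 2 + intrinsic 6); this is the baseline alveolar pressure.
Equation of motion (constant flow): PIP = Vt/C + R·V̇ + PEEP.
R·V̇ = PIP − Vt/C − PEEP = 49.0 − 500/55.6 − 8 = 49.0 − 8.993 − 8 = 32.007 cmH2O.
R = 32.007 / 1.1667 = 27.434 cmH2O·s/L.

27.4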